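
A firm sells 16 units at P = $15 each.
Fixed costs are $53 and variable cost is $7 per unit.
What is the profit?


Total Revenue = P * Q = 15 * 16 = $240
Total Cost = FC + VC*Q = 53 + 7*16 = $165
Profit = TR - TC = 240 - 165 = $75

$75


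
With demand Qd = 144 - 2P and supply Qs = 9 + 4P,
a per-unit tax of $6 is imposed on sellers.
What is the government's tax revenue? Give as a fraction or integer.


With tax on sellers, new supply: Qs' = 9 + 4(P - 6)
= 4P - 15
New equilibrium quantity:
Q_new = 91
Tax revenue = tax * Q_new = 6 * 91 = 546

546


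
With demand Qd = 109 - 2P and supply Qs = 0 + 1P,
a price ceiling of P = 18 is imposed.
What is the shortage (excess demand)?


At P = 18:
Qd = 109 - 2*18 = 73
Qs = 0 + 1*18 = 18
Shortage = Qd - Qs = 73 - 18 = 55

55


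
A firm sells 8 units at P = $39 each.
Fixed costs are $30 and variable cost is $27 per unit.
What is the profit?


Total Revenue = P * Q = 39 * 8 = $312
Total Cost = FC + VC*Q = 30 + 27*8 = $246
Profit = TR - TC = 312 - 246 = $66

$66


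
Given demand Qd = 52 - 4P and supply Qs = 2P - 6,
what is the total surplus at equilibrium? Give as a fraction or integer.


Find equilibrium: 52 - 4P = 2P - 6
52 + 6 = 6P
P* = 58/6 = 29/3
Q* = 2*29/3 - 6 = 40/3
Inverse demand: P = 13 - Q/4, so P_max = 13
Inverse supply: P = 3 + Q/2, so P_min = 3
CS = (1/2) * 40/3 * (13 - 29/3) = 200/9
PS = (1/2) * 40/3 * (29/3 - 3) = 400/9
TS = CS + PS = 200/9 + 400/9 = 200/3

200/3


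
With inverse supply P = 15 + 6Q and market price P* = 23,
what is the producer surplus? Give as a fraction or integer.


Minimum supply price (at Q=0): P_min = 15
Quantity supplied at P* = 23:
Q* = (23 - 15)/6 = 4/3
PS = (1/2) * Q* * (P* - P_min)
PS = (1/2) * 4/3 * (23 - 15)
PS = (1/2) * 4/3 * 8 = 16/3

16/3


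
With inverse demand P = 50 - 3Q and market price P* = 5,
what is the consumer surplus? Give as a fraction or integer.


Maximum willingness to pay (at Q=0): P_max = 50
Quantity demanded at P* = 5:
Q* = (50 - 5)/3 = 15
CS = (1/2) * Q* * (P_max - P*)
CS = (1/2) * 15 * (50 - 5)
CS = (1/2) * 15 * 45 = 675/2

675/2


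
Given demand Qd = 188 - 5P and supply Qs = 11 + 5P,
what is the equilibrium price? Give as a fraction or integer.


At equilibrium, Qd = Qs.
188 - 5P = 11 + 5P
188 - 11 = 5P + 5P
177 = 10P
P* = 177/10 = 177/10

177/10


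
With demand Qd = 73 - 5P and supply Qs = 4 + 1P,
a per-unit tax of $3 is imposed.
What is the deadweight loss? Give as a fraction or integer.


Pre-tax equilibrium quantity: Q* = 31/2
Post-tax equilibrium quantity: Q_tax = 13
Reduction in quantity: Q* - Q_tax = 5/2
DWL = (1/2) * tax * (Q* - Q_tax)
DWL = (1/2) * 3 * 5/2 = 15/4

15/4


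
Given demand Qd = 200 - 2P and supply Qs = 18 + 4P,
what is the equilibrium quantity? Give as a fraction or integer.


First find equilibrium price:
200 - 2P = 18 + 4P
P* = 182/6 = 91/3
Then substitute into demand:
Q* = 200 - 2 * 91/3 = 418/3

418/3


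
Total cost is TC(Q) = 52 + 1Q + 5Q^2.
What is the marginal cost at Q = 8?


MC = dTC/dQ = 1 + 2*5*Q
At Q = 8:
MC = 1 + 10*8
MC = 1 + 80 = 81

81


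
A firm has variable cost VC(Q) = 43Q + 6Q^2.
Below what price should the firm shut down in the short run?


AVC(Q) = VC(Q)/Q = 43 + 6Q
AVC is increasing in Q, so minimum AVC is at Q -> 0+.
Min AVC = 43
The firm should shut down if P < 43.

43


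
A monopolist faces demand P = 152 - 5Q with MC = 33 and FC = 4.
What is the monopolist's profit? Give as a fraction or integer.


MR = MC: 152 - 10Q = 33
Q* = 119/10
P* = 152 - 5*119/10 = 185/2
Profit = (P* - MC)*Q* - FC
= (185/2 - 33)*119/10 - 4
= 119/2*119/10 - 4
= 14161/20 - 4 = 14081/20

14081/20


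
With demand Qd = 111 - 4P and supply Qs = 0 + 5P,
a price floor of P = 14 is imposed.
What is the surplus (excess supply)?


At P = 14:
Qd = 111 - 4*14 = 55
Qs = 0 + 5*14 = 70
Surplus = Qs - Qd = 70 - 55 = 15

15


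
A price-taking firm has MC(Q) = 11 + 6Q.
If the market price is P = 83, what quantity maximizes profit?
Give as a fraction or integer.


In perfect competition, profit is maximized where P = MC.
83 = 11 + 6Q
72 = 6Q
Q* = 72/6 = 12

12


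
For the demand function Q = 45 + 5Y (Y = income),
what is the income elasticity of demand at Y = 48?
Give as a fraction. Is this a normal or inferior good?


dQ/dY = 5
At Y = 48: Q = 45 + 5*48 = 285
Ey = (dQ/dY)(Y/Q) = 5 * 48 / 285 = 16/19
Since Ey > 0, this is a normal good.

16/19 (normal good)


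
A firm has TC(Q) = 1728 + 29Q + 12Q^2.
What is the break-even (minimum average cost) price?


AC(Q) = 1728/Q + 29 + 12Q
To minimize: dAC/dQ = -1728/Q^2 + 12 = 0
Q^2 = 1728/12 = 144
Q* = 12
Min AC = 1728/12 + 29 + 12*12
Min AC = 144 + 29 + 144 = 317

317


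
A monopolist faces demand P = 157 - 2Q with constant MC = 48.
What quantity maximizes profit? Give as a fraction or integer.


TR = P*Q = (157 - 2Q)Q = 157Q - 2Q^2
MR = dTR/dQ = 157 - 4Q
Set MR = MC:
157 - 4Q = 48
109 = 4Q
Q* = 109/4 = 109/4

109/4


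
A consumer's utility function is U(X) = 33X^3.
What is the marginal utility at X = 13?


MU = dU/dX = 33*3*X^(3-1)
MU = 99*X^2
At X = 13:
MU = 99 * 13^2
MU = 99 * 169 = 16731

16731


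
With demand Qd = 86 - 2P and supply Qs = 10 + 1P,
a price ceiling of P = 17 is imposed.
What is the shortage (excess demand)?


At P = 17:
Qd = 86 - 2*17 = 52
Qs = 10 + 1*17 = 27
Shortage = Qd - Qs = 52 - 27 = 25

25


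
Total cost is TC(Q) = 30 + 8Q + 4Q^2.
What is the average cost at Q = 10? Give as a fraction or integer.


TC(10) = 30 + 8*10 + 4*10^2
TC(10) = 30 + 80 + 400 = 510
AC = TC/Q = 510/10 = 51

51


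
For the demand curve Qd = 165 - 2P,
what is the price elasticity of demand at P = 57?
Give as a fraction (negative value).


dQ/dP = -2
At P = 57: Q = 165 - 2*57 = 51
E = (dQ/dP)(P/Q) = (-2)(57/51) = -38/17

-38/17


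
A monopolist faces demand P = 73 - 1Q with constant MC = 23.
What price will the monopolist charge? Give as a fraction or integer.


MR = 73 - 2Q
Set MR = MC: 73 - 2Q = 23
Q* = 25
Substitute into demand:
P* = 73 - 1*25 = 48

48


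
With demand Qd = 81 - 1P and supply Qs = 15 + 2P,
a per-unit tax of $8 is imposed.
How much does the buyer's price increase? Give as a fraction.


With a per-unit tax, the buyer's price increase depends on relative slopes.
Supply slope: d = 2, Demand slope: b = 1
Buyer's price increase = d * tax / (b + d)
= 2 * 8 / (1 + 2)
= 16 / 3 = 16/3

16/3


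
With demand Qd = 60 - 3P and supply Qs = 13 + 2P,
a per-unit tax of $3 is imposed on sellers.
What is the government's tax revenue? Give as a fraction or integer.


With tax on sellers, new supply: Qs' = 13 + 2(P - 3)
= 7 + 2P
New equilibrium quantity:
Q_new = 141/5
Tax revenue = tax * Q_new = 3 * 141/5 = 423/5

423/5


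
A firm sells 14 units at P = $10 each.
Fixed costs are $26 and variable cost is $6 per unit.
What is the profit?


Total Revenue = P * Q = 10 * 14 = $140
Total Cost = FC + VC*Q = 26 + 6*14 = $110
Profit = TR - TC = 140 - 110 = $30

$30


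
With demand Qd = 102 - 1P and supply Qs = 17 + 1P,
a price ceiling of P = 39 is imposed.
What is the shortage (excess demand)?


At P = 39:
Qd = 102 - 1*39 = 63
Qs = 17 + 1*39 = 56
Shortage = Qd - Qs = 63 - 56 = 7

7


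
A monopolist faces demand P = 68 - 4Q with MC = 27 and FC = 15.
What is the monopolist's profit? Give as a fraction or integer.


MR = MC: 68 - 8Q = 27
Q* = 41/8
P* = 68 - 4*41/8 = 95/2
Profit = (P* - MC)*Q* - FC
= (95/2 - 27)*41/8 - 15
= 41/2*41/8 - 15
= 1681/16 - 15 = 1441/16

1441/16


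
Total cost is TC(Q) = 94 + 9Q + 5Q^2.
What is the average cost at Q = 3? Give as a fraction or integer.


TC(3) = 94 + 9*3 + 5*3^2
TC(3) = 94 + 27 + 45 = 166
AC = TC/Q = 166/3 = 166/3

166/3


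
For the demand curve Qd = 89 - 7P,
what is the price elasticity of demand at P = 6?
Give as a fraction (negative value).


dQ/dP = -7
At P = 6: Q = 89 - 7*6 = 47
E = (dQ/dP)(P/Q) = (-7)(6/47) = -42/47

-42/47


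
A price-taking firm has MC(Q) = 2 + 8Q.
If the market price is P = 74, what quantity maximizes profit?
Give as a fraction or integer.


In perfect competition, profit is maximized where P = MC.
74 = 2 + 8Q
72 = 8Q
Q* = 72/8 = 9

9


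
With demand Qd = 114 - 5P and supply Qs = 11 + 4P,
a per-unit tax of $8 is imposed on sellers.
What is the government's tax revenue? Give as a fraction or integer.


With tax on sellers, new supply: Qs' = 11 + 4(P - 8)
= 4P - 21
New equilibrium quantity:
Q_new = 39
Tax revenue = tax * Q_new = 8 * 39 = 312

312


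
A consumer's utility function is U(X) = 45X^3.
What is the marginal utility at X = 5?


MU = dU/dX = 45*3*X^(3-1)
MU = 135*X^2
At X = 5:
MU = 135 * 5^2
MU = 135 * 25 = 3375

3375


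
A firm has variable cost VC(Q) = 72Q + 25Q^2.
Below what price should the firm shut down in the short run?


AVC(Q) = VC(Q)/Q = 72 + 25Q
AVC is increasing in Q, so minimum AVC is at Q -> 0+.
Min AVC = 72
The firm should shut down if P < 72.

72


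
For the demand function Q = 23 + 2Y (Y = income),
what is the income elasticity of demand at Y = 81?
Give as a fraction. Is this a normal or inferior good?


dQ/dY = 2
At Y = 81: Q = 23 + 2*81 = 185
Ey = (dQ/dY)(Y/Q) = 2 * 81 / 185 = 162/185
Since Ey > 0, this is a normal good.

162/185 (normal good)


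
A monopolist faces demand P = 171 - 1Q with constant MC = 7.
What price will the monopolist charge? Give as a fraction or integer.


MR = 171 - 2Q
Set MR = MC: 171 - 2Q = 7
Q* = 82
Substitute into demand:
P* = 171 - 1*82 = 89

89


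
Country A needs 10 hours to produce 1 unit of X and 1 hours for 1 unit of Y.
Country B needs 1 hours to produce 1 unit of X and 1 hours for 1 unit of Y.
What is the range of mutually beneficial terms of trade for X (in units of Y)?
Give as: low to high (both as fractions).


Opportunity cost of X for Country A = hours_X / hours_Y = 10/1 = 10 units of Y
Opportunity cost of X for Country B = hours_X / hours_Y = 1/1 = 1 units of Y
Terms of trade must be between the two opportunity costs.
Range: 1 to 10

1 to 10


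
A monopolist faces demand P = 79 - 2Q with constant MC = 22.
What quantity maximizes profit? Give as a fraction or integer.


TR = P*Q = (79 - 2Q)Q = 79Q - 2Q^2
MR = dTR/dQ = 79 - 4Q
Set MR = MC:
79 - 4Q = 22
57 = 4Q
Q* = 57/4 = 57/4

57/4


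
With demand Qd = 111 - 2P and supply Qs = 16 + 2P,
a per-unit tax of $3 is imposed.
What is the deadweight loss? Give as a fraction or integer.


Pre-tax equilibrium quantity: Q* = 127/2
Post-tax equilibrium quantity: Q_tax = 121/2
Reduction in quantity: Q* - Q_tax = 3
DWL = (1/2) * tax * (Q* - Q_tax)
DWL = (1/2) * 3 * 3 = 9/2

9/2


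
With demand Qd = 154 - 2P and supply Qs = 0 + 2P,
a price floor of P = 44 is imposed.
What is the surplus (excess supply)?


At P = 44:
Qd = 154 - 2*44 = 66
Qs = 0 + 2*44 = 88
Surplus = Qs - Qd = 88 - 66 = 22

22


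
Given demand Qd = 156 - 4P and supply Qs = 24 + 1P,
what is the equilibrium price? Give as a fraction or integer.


At equilibrium, Qd = Qs.
156 - 4P = 24 + 1P
156 - 24 = 4P + 1P
132 = 5P
P* = 132/5 = 132/5

132/5


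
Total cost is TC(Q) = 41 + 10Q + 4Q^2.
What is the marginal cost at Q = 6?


MC = dTC/dQ = 10 + 2*4*Q
At Q = 6:
MC = 10 + 8*6
MC = 10 + 48 = 58

58


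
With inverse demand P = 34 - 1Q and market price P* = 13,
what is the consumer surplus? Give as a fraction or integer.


Maximum willingness to pay (at Q=0): P_max = 34
Quantity demanded at P* = 13:
Q* = (34 - 13)/1 = 21
CS = (1/2) * Q* * (P_max - P*)
CS = (1/2) * 21 * (34 - 13)
CS = (1/2) * 21 * 21 = 441/2

441/2


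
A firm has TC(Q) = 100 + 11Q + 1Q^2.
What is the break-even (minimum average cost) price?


AC(Q) = 100/Q + 11 + 1Q
To minimize: dAC/dQ = -100/Q^2 + 1 = 0
Q^2 = 100/1 = 100
Q* = 10
Min AC = 100/10 + 11 + 1*10
Min AC = 10 + 11 + 10 = 31

31


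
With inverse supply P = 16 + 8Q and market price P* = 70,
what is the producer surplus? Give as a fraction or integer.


Minimum supply price (at Q=0): P_min = 16
Quantity supplied at P* = 70:
Q* = (70 - 16)/8 = 27/4
PS = (1/2) * Q* * (P* - P_min)
PS = (1/2) * 27/4 * (70 - 16)
PS = (1/2) * 27/4 * 54 = 729/4

729/4


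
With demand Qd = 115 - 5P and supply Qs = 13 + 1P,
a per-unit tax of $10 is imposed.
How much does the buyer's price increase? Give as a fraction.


With a per-unit tax, the buyer's price increase depends on relative slopes.
Supply slope: d = 1, Demand slope: b = 5
Buyer's price increase = d * tax / (b + d)
= 1 * 10 / (5 + 1)
= 10 / 6 = 5/3

5/3


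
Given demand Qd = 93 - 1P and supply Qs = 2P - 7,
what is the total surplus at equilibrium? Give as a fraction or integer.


Find equilibrium: 93 - 1P = 2P - 7
93 + 7 = 3P
P* = 100/3 = 100/3
Q* = 2*100/3 - 7 = 179/3
Inverse demand: P = 93 - Q/1, so P_max = 93
Inverse supply: P = 7/2 + Q/2, so P_min = 7/2
CS = (1/2) * 179/3 * (93 - 100/3) = 32041/18
PS = (1/2) * 179/3 * (100/3 - 7/2) = 32041/36
TS = CS + PS = 32041/18 + 32041/36 = 32041/12

32041/12


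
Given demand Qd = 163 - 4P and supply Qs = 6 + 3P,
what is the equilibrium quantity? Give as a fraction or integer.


First find equilibrium price:
163 - 4P = 6 + 3P
P* = 157/7 = 157/7
Then substitute into demand:
Q* = 163 - 4 * 157/7 = 513/7

513/7


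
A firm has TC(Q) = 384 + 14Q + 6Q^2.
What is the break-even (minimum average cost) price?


AC(Q) = 384/Q + 14 + 6Q
To minimize: dAC/dQ = -384/Q^2 + 6 = 0
Q^2 = 384/6 = 64
Q* = 8
Min AC = 384/8 + 14 + 6*8
Min AC = 48 + 14 + 48 = 110

110


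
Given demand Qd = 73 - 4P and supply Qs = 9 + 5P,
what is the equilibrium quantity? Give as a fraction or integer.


First find equilibrium price:
73 - 4P = 9 + 5P
P* = 64/9 = 64/9
Then substitute into demand:
Q* = 73 - 4 * 64/9 = 401/9

401/9


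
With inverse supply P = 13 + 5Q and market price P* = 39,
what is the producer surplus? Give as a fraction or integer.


Minimum supply price (at Q=0): P_min = 13
Quantity supplied at P* = 39:
Q* = (39 - 13)/5 = 26/5
PS = (1/2) * Q* * (P* - P_min)
PS = (1/2) * 26/5 * (39 - 13)
PS = (1/2) * 26/5 * 26 = 338/5

338/5


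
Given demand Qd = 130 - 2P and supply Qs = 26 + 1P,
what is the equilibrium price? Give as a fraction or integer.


At equilibrium, Qd = Qs.
130 - 2P = 26 + 1P
130 - 26 = 2P + 1P
104 = 3P
P* = 104/3 = 104/3

104/3


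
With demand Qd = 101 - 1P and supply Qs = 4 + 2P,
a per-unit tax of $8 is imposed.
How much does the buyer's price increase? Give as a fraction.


With a per-unit tax, the buyer's price increase depends on relative slopes.
Supply slope: d = 2, Demand slope: b = 1
Buyer's price increase = d * tax / (b + d)
= 2 * 8 / (1 + 2)
= 16 / 3 = 16/3

16/3


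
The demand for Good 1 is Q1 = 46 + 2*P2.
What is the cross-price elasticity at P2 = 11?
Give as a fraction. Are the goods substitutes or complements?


dQ1/dP2 = 2
At P2 = 11: Q1 = 46 + 2*11 = 68
Exy = (dQ1/dP2)(P2/Q1) = 2 * 11 / 68 = 11/34
Since Exy > 0, the goods are substitutes.

11/34 (substitutes)


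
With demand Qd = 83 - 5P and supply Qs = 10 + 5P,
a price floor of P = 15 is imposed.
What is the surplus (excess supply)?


At P = 15:
Qd = 83 - 5*15 = 8
Qs = 10 + 5*15 = 85
Surplus = Qs - Qd = 85 - 8 = 77

77


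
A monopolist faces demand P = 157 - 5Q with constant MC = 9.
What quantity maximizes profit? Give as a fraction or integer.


TR = P*Q = (157 - 5Q)Q = 157Q - 5Q^2
MR = dTR/dQ = 157 - 10Q
Set MR = MC:
157 - 10Q = 9
148 = 10Q
Q* = 148/10 = 74/5

74/5


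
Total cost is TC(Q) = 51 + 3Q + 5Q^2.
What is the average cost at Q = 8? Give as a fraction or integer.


TC(8) = 51 + 3*8 + 5*8^2
TC(8) = 51 + 24 + 320 = 395
AC = TC/Q = 395/8 = 395/8

395/8


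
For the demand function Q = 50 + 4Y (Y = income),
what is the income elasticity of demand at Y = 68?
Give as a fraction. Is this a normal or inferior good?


dQ/dY = 4
At Y = 68: Q = 50 + 4*68 = 322
Ey = (dQ/dY)(Y/Q) = 4 * 68 / 322 = 136/161
Since Ey > 0, this is a normal good.

136/161 (normal good)


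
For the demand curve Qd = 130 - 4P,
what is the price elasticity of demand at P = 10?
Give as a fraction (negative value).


dQ/dP = -4
At P = 10: Q = 130 - 4*10 = 90
E = (dQ/dP)(P/Q) = (-4)(10/90) = -4/9

-4/9


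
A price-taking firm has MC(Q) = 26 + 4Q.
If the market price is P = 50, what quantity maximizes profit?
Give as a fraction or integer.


In perfect competition, profit is maximized where P = MC.
50 = 26 + 4Q
24 = 4Q
Q* = 24/4 = 6

6


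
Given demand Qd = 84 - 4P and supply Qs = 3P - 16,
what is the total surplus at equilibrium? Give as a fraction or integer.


Find equilibrium: 84 - 4P = 3P - 16
84 + 16 = 7P
P* = 100/7 = 100/7
Q* = 3*100/7 - 16 = 188/7
Inverse demand: P = 21 - Q/4, so P_max = 21
Inverse supply: P = 16/3 + Q/3, so P_min = 16/3
CS = (1/2) * 188/7 * (21 - 100/7) = 4418/49
PS = (1/2) * 188/7 * (100/7 - 16/3) = 17672/147
TS = CS + PS = 4418/49 + 17672/147 = 4418/21

4418/21


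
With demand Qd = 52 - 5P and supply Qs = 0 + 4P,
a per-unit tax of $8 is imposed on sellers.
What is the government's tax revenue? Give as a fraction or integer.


With tax on sellers, new supply: Qs' = 0 + 4(P - 8)
= 4P - 32
New equilibrium quantity:
Q_new = 16/3
Tax revenue = tax * Q_new = 8 * 16/3 = 128/3

128/3


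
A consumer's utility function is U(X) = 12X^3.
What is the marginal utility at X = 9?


MU = dU/dX = 12*3*X^(3-1)
MU = 36*X^2
At X = 9:
MU = 36 * 9^2
MU = 36 * 81 = 2916

2916


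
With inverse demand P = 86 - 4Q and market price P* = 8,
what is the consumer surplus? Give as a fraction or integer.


Maximum willingness to pay (at Q=0): P_max = 86
Quantity demanded at P* = 8:
Q* = (86 - 8)/4 = 39/2
CS = (1/2) * Q* * (P_max - P*)
CS = (1/2) * 39/2 * (86 - 8)
CS = (1/2) * 39/2 * 78 = 1521/2

1521/2


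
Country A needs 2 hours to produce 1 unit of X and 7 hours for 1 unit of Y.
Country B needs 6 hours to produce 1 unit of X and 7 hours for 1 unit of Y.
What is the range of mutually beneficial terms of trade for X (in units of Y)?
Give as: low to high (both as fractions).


Opportunity cost of X for Country A = hours_X / hours_Y = 2/7 = 2/7 units of Y
Opportunity cost of X for Country B = hours_X / hours_Y = 6/7 = 6/7 units of Y
Terms of trade must be between the two opportunity costs.
Range: 2/7 to 6/7

2/7 to 6/7


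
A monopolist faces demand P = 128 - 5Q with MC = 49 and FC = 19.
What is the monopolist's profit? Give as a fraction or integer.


MR = MC: 128 - 10Q = 49
Q* = 79/10
P* = 128 - 5*79/10 = 177/2
Profit = (P* - MC)*Q* - FC
= (177/2 - 49)*79/10 - 19
= 79/2*79/10 - 19
= 6241/20 - 19 = 5861/20

5861/20


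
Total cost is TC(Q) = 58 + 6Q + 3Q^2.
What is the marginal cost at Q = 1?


MC = dTC/dQ = 6 + 2*3*Q
At Q = 1:
MC = 6 + 6*1
MC = 6 + 6 = 12

12


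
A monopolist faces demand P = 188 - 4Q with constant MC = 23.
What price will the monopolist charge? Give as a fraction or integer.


MR = 188 - 8Q
Set MR = MC: 188 - 8Q = 23
Q* = 165/8
Substitute into demand:
P* = 188 - 4*165/8 = 211/2

211/2


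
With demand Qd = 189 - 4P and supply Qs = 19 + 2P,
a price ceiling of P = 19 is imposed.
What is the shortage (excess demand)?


At P = 19:
Qd = 189 - 4*19 = 113
Qs = 19 + 2*19 = 57
Shortage = Qd - Qs = 113 - 57 = 56

56


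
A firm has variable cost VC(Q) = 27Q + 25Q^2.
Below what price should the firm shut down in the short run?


AVC(Q) = VC(Q)/Q = 27 + 25Q
AVC is increasing in Q, so minimum AVC is at Q -> 0+.
Min AVC = 27
The firm should shut down if P < 27.

27


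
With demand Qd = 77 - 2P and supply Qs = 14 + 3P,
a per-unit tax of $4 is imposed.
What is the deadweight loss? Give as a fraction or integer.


Pre-tax equilibrium quantity: Q* = 259/5
Post-tax equilibrium quantity: Q_tax = 47
Reduction in quantity: Q* - Q_tax = 24/5
DWL = (1/2) * tax * (Q* - Q_tax)
DWL = (1/2) * 4 * 24/5 = 48/5

48/5


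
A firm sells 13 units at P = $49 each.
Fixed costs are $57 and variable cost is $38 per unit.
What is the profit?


Total Revenue = P * Q = 49 * 13 = $637
Total Cost = FC + VC*Q = 57 + 38*13 = $551
Profit = TR - TC = 637 - 551 = $86

$86


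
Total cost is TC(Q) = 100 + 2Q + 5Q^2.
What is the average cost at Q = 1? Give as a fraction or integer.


TC(1) = 100 + 2*1 + 5*1^2
TC(1) = 100 + 2 + 5 = 107
AC = TC/Q = 107/1 = 107

107


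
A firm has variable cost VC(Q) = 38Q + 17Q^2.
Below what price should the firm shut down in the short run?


AVC(Q) = VC(Q)/Q = 38 + 17Q
AVC is increasing in Q, so minimum AVC is at Q -> 0+.
Min AVC = 38
The firm should shut down if P < 38.

38


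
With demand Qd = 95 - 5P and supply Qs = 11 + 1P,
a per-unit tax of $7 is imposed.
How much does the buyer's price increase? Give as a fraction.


With a per-unit tax, the buyer's price increase depends on relative slopes.
Supply slope: d = 1, Demand slope: b = 5
Buyer's price increase = d * tax / (b + d)
= 1 * 7 / (5 + 1)
= 7 / 6 = 7/6

7/6


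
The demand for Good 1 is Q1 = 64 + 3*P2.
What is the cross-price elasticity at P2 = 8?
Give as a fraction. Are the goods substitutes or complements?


dQ1/dP2 = 3
At P2 = 8: Q1 = 64 + 3*8 = 88
Exy = (dQ1/dP2)(P2/Q1) = 3 * 8 / 88 = 3/11
Since Exy > 0, the goods are substitutes.

3/11 (substitutes)


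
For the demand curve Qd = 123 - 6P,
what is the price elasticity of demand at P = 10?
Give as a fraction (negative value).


dQ/dP = -6
At P = 10: Q = 123 - 6*10 = 63
E = (dQ/dP)(P/Q) = (-6)(10/63) = -20/21

-20/21


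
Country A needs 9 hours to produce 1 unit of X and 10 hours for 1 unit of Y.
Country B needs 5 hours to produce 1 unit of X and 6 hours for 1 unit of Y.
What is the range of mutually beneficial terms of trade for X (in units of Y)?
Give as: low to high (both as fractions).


Opportunity cost of X for Country A = hours_X / hours_Y = 9/10 = 9/10 units of Y
Opportunity cost of X for Country B = hours_X / hours_Y = 5/6 = 5/6 units of Y
Terms of trade must be between the two opportunity costs.
Range: 5/6 to 9/10

5/6 to 9/10


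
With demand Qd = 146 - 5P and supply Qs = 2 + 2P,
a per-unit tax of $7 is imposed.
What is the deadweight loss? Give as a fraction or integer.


Pre-tax equilibrium quantity: Q* = 302/7
Post-tax equilibrium quantity: Q_tax = 232/7
Reduction in quantity: Q* - Q_tax = 10
DWL = (1/2) * tax * (Q* - Q_tax)
DWL = (1/2) * 7 * 10 = 35

35


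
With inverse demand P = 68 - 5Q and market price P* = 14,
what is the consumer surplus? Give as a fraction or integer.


Maximum willingness to pay (at Q=0): P_max = 68
Quantity demanded at P* = 14:
Q* = (68 - 14)/5 = 54/5
CS = (1/2) * Q* * (P_max - P*)
CS = (1/2) * 54/5 * (68 - 14)
CS = (1/2) * 54/5 * 54 = 1458/5

1458/5


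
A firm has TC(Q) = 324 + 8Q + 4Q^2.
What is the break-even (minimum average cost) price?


AC(Q) = 324/Q + 8 + 4Q
To minimize: dAC/dQ = -324/Q^2 + 4 = 0
Q^2 = 324/4 = 81
Q* = 9
Min AC = 324/9 + 8 + 4*9
Min AC = 36 + 8 + 36 = 80

80


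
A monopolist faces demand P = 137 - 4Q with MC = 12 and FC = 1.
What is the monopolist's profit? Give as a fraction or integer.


MR = MC: 137 - 8Q = 12
Q* = 125/8
P* = 137 - 4*125/8 = 149/2
Profit = (P* - MC)*Q* - FC
= (149/2 - 12)*125/8 - 1
= 125/2*125/8 - 1
= 15625/16 - 1 = 15609/16

15609/16


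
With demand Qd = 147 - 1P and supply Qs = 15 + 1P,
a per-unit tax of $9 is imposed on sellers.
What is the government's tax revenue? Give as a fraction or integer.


With tax on sellers, new supply: Qs' = 15 + 1(P - 9)
= 6 + 1P
New equilibrium quantity:
Q_new = 153/2
Tax revenue = tax * Q_new = 9 * 153/2 = 1377/2

1377/2


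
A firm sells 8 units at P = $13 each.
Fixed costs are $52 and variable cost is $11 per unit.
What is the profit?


Total Revenue = P * Q = 13 * 8 = $104
Total Cost = FC + VC*Q = 52 + 11*8 = $140
Profit = TR - TC = 104 - 140 = $-36

$-36


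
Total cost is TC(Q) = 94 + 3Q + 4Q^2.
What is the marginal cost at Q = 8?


MC = dTC/dQ = 3 + 2*4*Q
At Q = 8:
MC = 3 + 8*8
MC = 3 + 64 = 67

67


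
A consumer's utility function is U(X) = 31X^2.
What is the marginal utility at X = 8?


MU = dU/dX = 31*2*X^(2-1)
MU = 62*X^1
At X = 8:
MU = 62 * 8^1
MU = 62 * 8 = 496

496


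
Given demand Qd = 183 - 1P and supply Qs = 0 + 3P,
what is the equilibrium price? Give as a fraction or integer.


At equilibrium, Qd = Qs.
183 - 1P = 0 + 3P
183 - 0 = 1P + 3P
183 = 4P
P* = 183/4 = 183/4

183/4


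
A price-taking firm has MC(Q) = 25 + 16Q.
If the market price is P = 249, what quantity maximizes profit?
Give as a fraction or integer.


In perfect competition, profit is maximized where P = MC.
249 = 25 + 16Q
224 = 16Q
Q* = 224/16 = 14

14


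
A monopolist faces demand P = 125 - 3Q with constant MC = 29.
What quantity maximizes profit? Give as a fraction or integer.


TR = P*Q = (125 - 3Q)Q = 125Q - 3Q^2
MR = dTR/dQ = 125 - 6Q
Set MR = MC:
125 - 6Q = 29
96 = 6Q
Q* = 96/6 = 16

16


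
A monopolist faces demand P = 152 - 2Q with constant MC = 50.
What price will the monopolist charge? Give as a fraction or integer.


MR = 152 - 4Q
Set MR = MC: 152 - 4Q = 50
Q* = 51/2
Substitute into demand:
P* = 152 - 2*51/2 = 101

101


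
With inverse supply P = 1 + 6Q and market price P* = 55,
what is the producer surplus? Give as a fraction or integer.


Minimum supply price (at Q=0): P_min = 1
Quantity supplied at P* = 55:
Q* = (55 - 1)/6 = 9
PS = (1/2) * Q* * (P* - P_min)
PS = (1/2) * 9 * (55 - 1)
PS = (1/2) * 9 * 54 = 243

243


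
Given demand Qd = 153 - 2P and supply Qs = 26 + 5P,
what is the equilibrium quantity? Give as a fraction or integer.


First find equilibrium price:
153 - 2P = 26 + 5P
P* = 127/7 = 127/7
Then substitute into demand:
Q* = 153 - 2 * 127/7 = 817/7

817/7


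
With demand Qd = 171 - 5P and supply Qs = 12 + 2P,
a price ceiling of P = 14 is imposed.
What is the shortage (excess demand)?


At P = 14:
Qd = 171 - 5*14 = 101
Qs = 12 + 2*14 = 40
Shortage = Qd - Qs = 101 - 40 = 61

61


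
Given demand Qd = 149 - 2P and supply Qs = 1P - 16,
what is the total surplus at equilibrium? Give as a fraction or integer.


Find equilibrium: 149 - 2P = 1P - 16
149 + 16 = 3P
P* = 165/3 = 55
Q* = 1*55 - 16 = 39
Inverse demand: P = 149/2 - Q/2, so P_max = 149/2
Inverse supply: P = 16 + Q/1, so P_min = 16
CS = (1/2) * 39 * (149/2 - 55) = 1521/4
PS = (1/2) * 39 * (55 - 16) = 1521/2
TS = CS + PS = 1521/4 + 1521/2 = 4563/4

4563/4


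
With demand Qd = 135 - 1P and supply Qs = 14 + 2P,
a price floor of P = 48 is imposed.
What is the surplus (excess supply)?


At P = 48:
Qd = 135 - 1*48 = 87
Qs = 14 + 2*48 = 110
Surplus = Qs - Qd = 110 - 87 = 23

23


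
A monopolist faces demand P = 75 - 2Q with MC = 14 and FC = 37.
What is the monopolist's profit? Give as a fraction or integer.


MR = MC: 75 - 4Q = 14
Q* = 61/4
P* = 75 - 2*61/4 = 89/2
Profit = (P* - MC)*Q* - FC
= (89/2 - 14)*61/4 - 37
= 61/2*61/4 - 37
= 3721/8 - 37 = 3425/8

3425/8


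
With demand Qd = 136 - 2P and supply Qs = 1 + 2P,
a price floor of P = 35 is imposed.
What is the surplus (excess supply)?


At P = 35:
Qd = 136 - 2*35 = 66
Qs = 1 + 2*35 = 71
Surplus = Qs - Qd = 71 - 66 = 5

5


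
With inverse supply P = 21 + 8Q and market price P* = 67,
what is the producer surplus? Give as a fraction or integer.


Minimum supply price (at Q=0): P_min = 21
Quantity supplied at P* = 67:
Q* = (67 - 21)/8 = 23/4
PS = (1/2) * Q* * (P* - P_min)
PS = (1/2) * 23/4 * (67 - 21)
PS = (1/2) * 23/4 * 46 = 529/4

529/4


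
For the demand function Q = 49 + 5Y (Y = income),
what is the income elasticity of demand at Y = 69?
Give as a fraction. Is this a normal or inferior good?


dQ/dY = 5
At Y = 69: Q = 49 + 5*69 = 394
Ey = (dQ/dY)(Y/Q) = 5 * 69 / 394 = 345/394
Since Ey > 0, this is a normal good.

345/394 (normal good)


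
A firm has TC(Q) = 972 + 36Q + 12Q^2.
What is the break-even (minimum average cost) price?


AC(Q) = 972/Q + 36 + 12Q
To minimize: dAC/dQ = -972/Q^2 + 12 = 0
Q^2 = 972/12 = 81
Q* = 9
Min AC = 972/9 + 36 + 12*9
Min AC = 108 + 36 + 108 = 252

252


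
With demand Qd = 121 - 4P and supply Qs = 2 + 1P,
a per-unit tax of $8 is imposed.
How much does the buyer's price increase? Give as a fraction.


With a per-unit tax, the buyer's price increase depends on relative slopes.
Supply slope: d = 1, Demand slope: b = 4
Buyer's price increase = d * tax / (b + d)
= 1 * 8 / (4 + 1)
= 8 / 5 = 8/5

8/5


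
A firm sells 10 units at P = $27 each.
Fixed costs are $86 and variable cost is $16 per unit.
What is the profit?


Total Revenue = P * Q = 27 * 10 = $270
Total Cost = FC + VC*Q = 86 + 16*10 = $246
Profit = TR - TC = 270 - 246 = $24

$24


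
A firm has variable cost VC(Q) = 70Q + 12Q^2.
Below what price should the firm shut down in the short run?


AVC(Q) = VC(Q)/Q = 70 + 12Q
AVC is increasing in Q, so minimum AVC is at Q -> 0+.
Min AVC = 70
The firm should shut down if P < 70.

70


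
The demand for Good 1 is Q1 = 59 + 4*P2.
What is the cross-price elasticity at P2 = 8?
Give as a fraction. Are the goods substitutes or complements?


dQ1/dP2 = 4
At P2 = 8: Q1 = 59 + 4*8 = 91
Exy = (dQ1/dP2)(P2/Q1) = 4 * 8 / 91 = 32/91
Since Exy > 0, the goods are substitutes.

32/91 (substitutes)


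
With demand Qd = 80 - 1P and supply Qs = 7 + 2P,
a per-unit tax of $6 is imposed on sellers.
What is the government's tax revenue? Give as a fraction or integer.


With tax on sellers, new supply: Qs' = 7 + 2(P - 6)
= 2P - 5
New equilibrium quantity:
Q_new = 155/3
Tax revenue = tax * Q_new = 6 * 155/3 = 310

310


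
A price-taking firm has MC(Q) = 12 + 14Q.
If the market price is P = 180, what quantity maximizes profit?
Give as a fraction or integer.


In perfect competition, profit is maximized where P = MC.
180 = 12 + 14Q
168 = 14Q
Q* = 168/14 = 12

12


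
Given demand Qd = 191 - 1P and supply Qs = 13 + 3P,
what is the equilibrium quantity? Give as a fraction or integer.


First find equilibrium price:
191 - 1P = 13 + 3P
P* = 178/4 = 89/2
Then substitute into demand:
Q* = 191 - 1 * 89/2 = 293/2

293/2


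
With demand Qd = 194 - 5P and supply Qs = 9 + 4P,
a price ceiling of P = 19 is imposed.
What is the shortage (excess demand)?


At P = 19:
Qd = 194 - 5*19 = 99
Qs = 9 + 4*19 = 85
Shortage = Qd - Qs = 99 - 85 = 14

14


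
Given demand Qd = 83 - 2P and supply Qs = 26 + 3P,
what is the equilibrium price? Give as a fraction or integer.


At equilibrium, Qd = Qs.
83 - 2P = 26 + 3P
83 - 26 = 2P + 3P
57 = 5P
P* = 57/5 = 57/5

57/5


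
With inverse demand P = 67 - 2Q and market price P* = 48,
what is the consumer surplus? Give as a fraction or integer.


Maximum willingness to pay (at Q=0): P_max = 67
Quantity demanded at P* = 48:
Q* = (67 - 48)/2 = 19/2
CS = (1/2) * Q* * (P_max - P*)
CS = (1/2) * 19/2 * (67 - 48)
CS = (1/2) * 19/2 * 19 = 361/4

361/4


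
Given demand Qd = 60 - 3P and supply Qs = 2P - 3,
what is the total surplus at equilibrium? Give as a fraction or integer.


Find equilibrium: 60 - 3P = 2P - 3
60 + 3 = 5P
P* = 63/5 = 63/5
Q* = 2*63/5 - 3 = 111/5
Inverse demand: P = 20 - Q/3, so P_max = 20
Inverse supply: P = 3/2 + Q/2, so P_min = 3/2
CS = (1/2) * 111/5 * (20 - 63/5) = 4107/50
PS = (1/2) * 111/5 * (63/5 - 3/2) = 12321/100
TS = CS + PS = 4107/50 + 12321/100 = 4107/20

4107/20


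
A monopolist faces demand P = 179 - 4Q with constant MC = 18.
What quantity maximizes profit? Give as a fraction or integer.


TR = P*Q = (179 - 4Q)Q = 179Q - 4Q^2
MR = dTR/dQ = 179 - 8Q
Set MR = MC:
179 - 8Q = 18
161 = 8Q
Q* = 161/8 = 161/8

161/8


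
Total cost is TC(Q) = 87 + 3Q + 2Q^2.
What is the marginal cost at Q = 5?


MC = dTC/dQ = 3 + 2*2*Q
At Q = 5:
MC = 3 + 4*5
MC = 3 + 20 = 23

23


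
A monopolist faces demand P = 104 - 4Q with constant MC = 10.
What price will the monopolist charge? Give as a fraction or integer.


MR = 104 - 8Q
Set MR = MC: 104 - 8Q = 10
Q* = 47/4
Substitute into demand:
P* = 104 - 4*47/4 = 57

57


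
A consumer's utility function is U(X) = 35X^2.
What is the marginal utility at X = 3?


MU = dU/dX = 35*2*X^(2-1)
MU = 70*X^1
At X = 3:
MU = 70 * 3^1
MU = 70 * 3 = 210

210


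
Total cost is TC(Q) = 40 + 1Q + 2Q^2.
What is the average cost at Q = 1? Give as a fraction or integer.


TC(1) = 40 + 1*1 + 2*1^2
TC(1) = 40 + 1 + 2 = 43
AC = TC/Q = 43/1 = 43

43


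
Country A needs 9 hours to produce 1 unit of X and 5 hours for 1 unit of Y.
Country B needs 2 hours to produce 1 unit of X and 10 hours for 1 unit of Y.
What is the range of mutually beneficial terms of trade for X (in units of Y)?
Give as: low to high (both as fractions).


Opportunity cost of X for Country A = hours_X / hours_Y = 9/5 = 9/5 units of Y
Opportunity cost of X for Country B = hours_X / hours_Y = 2/10 = 1/5 units of Y
Terms of trade must be between the two opportunity costs.
Range: 1/5 to 9/5

1/5 to 9/5


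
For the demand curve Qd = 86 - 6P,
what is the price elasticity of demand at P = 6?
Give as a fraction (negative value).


dQ/dP = -6
At P = 6: Q = 86 - 6*6 = 50
E = (dQ/dP)(P/Q) = (-6)(6/50) = -18/25

-18/25


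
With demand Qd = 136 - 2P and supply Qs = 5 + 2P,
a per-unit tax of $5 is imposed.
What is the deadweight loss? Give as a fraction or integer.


Pre-tax equilibrium quantity: Q* = 141/2
Post-tax equilibrium quantity: Q_tax = 131/2
Reduction in quantity: Q* - Q_tax = 5
DWL = (1/2) * tax * (Q* - Q_tax)
DWL = (1/2) * 5 * 5 = 25/2

25/2


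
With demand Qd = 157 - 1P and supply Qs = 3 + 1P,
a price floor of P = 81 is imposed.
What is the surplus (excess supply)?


At P = 81:
Qd = 157 - 1*81 = 76
Qs = 3 + 1*81 = 84
Surplus = Qs - Qd = 84 - 76 = 8

8


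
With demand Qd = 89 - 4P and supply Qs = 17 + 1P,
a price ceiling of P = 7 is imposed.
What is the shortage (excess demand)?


At P = 7:
Qd = 89 - 4*7 = 61
Qs = 17 + 1*7 = 24
Shortage = Qd - Qs = 61 - 24 = 37

37


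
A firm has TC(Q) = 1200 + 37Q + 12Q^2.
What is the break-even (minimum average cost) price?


AC(Q) = 1200/Q + 37 + 12Q
To minimize: dAC/dQ = -1200/Q^2 + 12 = 0
Q^2 = 1200/12 = 100
Q* = 10
Min AC = 1200/10 + 37 + 12*10
Min AC = 120 + 37 + 120 = 277

277


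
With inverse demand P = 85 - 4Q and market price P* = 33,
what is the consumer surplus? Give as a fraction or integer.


Maximum willingness to pay (at Q=0): P_max = 85
Quantity demanded at P* = 33:
Q* = (85 - 33)/4 = 13
CS = (1/2) * Q* * (P_max - P*)
CS = (1/2) * 13 * (85 - 33)
CS = (1/2) * 13 * 52 = 338

338


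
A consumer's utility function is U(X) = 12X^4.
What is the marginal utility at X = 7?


MU = dU/dX = 12*4*X^(4-1)
MU = 48*X^3
At X = 7:
MU = 48 * 7^3
MU = 48 * 343 = 16464

16464


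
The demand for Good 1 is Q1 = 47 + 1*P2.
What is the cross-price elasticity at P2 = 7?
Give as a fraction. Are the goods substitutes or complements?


dQ1/dP2 = 1
At P2 = 7: Q1 = 47 + 1*7 = 54
Exy = (dQ1/dP2)(P2/Q1) = 1 * 7 / 54 = 7/54
Since Exy > 0, the goods are substitutes.

7/54 (substitutes)


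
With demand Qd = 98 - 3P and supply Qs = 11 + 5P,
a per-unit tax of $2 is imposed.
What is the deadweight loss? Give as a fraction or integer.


Pre-tax equilibrium quantity: Q* = 523/8
Post-tax equilibrium quantity: Q_tax = 493/8
Reduction in quantity: Q* - Q_tax = 15/4
DWL = (1/2) * tax * (Q* - Q_tax)
DWL = (1/2) * 2 * 15/4 = 15/4

15/4


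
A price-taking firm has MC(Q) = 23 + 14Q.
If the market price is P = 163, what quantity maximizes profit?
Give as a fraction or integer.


In perfect competition, profit is maximized where P = MC.
163 = 23 + 14Q
140 = 14Q
Q* = 140/14 = 10

10


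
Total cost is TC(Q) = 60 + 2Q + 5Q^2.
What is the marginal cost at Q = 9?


MC = dTC/dQ = 2 + 2*5*Q
At Q = 9:
MC = 2 + 10*9
MC = 2 + 90 = 92

92


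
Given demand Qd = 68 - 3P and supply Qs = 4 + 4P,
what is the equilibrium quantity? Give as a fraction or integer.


First find equilibrium price:
68 - 3P = 4 + 4P
P* = 64/7 = 64/7
Then substitute into demand:
Q* = 68 - 3 * 64/7 = 284/7

284/7


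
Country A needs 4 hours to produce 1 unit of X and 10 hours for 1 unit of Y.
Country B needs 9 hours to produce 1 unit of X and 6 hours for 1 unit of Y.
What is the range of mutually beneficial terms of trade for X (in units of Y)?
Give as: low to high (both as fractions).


Opportunity cost of X for Country A = hours_X / hours_Y = 4/10 = 2/5 units of Y
Opportunity cost of X for Country B = hours_X / hours_Y = 9/6 = 3/2 units of Y
Terms of trade must be between the two opportunity costs.
Range: 2/5 to 3/2

2/5 to 3/2


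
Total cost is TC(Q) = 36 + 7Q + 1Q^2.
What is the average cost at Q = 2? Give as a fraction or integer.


TC(2) = 36 + 7*2 + 1*2^2
TC(2) = 36 + 14 + 4 = 54
AC = TC/Q = 54/2 = 27

27


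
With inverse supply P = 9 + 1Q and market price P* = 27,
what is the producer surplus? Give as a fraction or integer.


Minimum supply price (at Q=0): P_min = 9
Quantity supplied at P* = 27:
Q* = (27 - 9)/1 = 18
PS = (1/2) * Q* * (P* - P_min)
PS = (1/2) * 18 * (27 - 9)
PS = (1/2) * 18 * 18 = 162

162


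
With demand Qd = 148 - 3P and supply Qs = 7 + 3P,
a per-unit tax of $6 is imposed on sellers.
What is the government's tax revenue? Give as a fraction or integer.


With tax on sellers, new supply: Qs' = 7 + 3(P - 6)
= 3P - 11
New equilibrium quantity:
Q_new = 137/2
Tax revenue = tax * Q_new = 6 * 137/2 = 411

411


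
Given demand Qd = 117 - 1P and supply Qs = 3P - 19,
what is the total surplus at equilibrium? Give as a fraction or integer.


Find equilibrium: 117 - 1P = 3P - 19
117 + 19 = 4P
P* = 136/4 = 34
Q* = 3*34 - 19 = 83
Inverse demand: P = 117 - Q/1, so P_max = 117
Inverse supply: P = 19/3 + Q/3, so P_min = 19/3
CS = (1/2) * 83 * (117 - 34) = 6889/2
PS = (1/2) * 83 * (34 - 19/3) = 6889/6
TS = CS + PS = 6889/2 + 6889/6 = 13778/3

13778/3


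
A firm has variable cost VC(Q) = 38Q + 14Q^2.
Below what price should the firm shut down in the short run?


AVC(Q) = VC(Q)/Q = 38 + 14Q
AVC is increasing in Q, so minimum AVC is at Q -> 0+.
Min AVC = 38
The firm should shut down if P < 38.

38


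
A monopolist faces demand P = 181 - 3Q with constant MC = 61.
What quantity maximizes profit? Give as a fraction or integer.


TR = P*Q = (181 - 3Q)Q = 181Q - 3Q^2
MR = dTR/dQ = 181 - 6Q
Set MR = MC:
181 - 6Q = 61
120 = 6Q
Q* = 120/6 = 20

20


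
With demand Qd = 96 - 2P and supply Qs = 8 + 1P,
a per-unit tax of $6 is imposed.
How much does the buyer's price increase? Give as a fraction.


With a per-unit tax, the buyer's price increase depends on relative slopes.
Supply slope: d = 1, Demand slope: b = 2
Buyer's price increase = d * tax / (b + d)
= 1 * 6 / (2 + 1)
= 6 / 3 = 2

2


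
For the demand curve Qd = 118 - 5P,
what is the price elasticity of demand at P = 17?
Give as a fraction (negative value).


dQ/dP = -5
At P = 17: Q = 118 - 5*17 = 33
E = (dQ/dP)(P/Q) = (-5)(17/33) = -85/33

-85/33


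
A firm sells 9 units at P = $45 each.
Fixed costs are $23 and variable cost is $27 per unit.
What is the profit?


Total Revenue = P * Q = 45 * 9 = $405
Total Cost = FC + VC*Q = 23 + 27*9 = $266
Profit = TR - TC = 405 - 266 = $139

$139


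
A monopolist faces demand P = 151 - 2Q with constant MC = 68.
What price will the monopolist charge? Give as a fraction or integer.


MR = 151 - 4Q
Set MR = MC: 151 - 4Q = 68
Q* = 83/4
Substitute into demand:
P* = 151 - 2*83/4 = 219/2

219/2


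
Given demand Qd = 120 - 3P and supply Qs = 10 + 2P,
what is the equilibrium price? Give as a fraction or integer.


At equilibrium, Qd = Qs.
120 - 3P = 10 + 2P
120 - 10 = 3P + 2P
110 = 5P
P* = 110/5 = 22

22


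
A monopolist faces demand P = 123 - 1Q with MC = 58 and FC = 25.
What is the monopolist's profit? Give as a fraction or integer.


MR = MC: 123 - 2Q = 58
Q* = 65/2
P* = 123 - 1*65/2 = 181/2
Profit = (P* - MC)*Q* - FC
= (181/2 - 58)*65/2 - 25
= 65/2*65/2 - 25
= 4225/4 - 25 = 4125/4

4125/4


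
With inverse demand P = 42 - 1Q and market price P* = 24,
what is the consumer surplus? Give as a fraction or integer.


Maximum willingness to pay (at Q=0): P_max = 42
Quantity demanded at P* = 24:
Q* = (42 - 24)/1 = 18
CS = (1/2) * Q* * (P_max - P*)
CS = (1/2) * 18 * (42 - 24)
CS = (1/2) * 18 * 18 = 162

162
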